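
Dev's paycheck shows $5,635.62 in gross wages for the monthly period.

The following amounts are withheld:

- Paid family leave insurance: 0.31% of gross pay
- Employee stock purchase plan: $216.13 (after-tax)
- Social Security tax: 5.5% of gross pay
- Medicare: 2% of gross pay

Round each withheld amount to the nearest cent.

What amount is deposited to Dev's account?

$4,979.35

Medicare: $5,635.62 × 0.02 = $112.71
Paid family leave insurance: $5,635.62 × 0.0031 = $17.47
Social Security tax: $5,635.62 × 0.055 = $309.96
Employee stock purchase plan: $216.13
Total deductions = $112.71 + $17.47 + $309.96 + $216.13 = $656.27
Net pay = $5,635.62 − $656.27 = $4,979.35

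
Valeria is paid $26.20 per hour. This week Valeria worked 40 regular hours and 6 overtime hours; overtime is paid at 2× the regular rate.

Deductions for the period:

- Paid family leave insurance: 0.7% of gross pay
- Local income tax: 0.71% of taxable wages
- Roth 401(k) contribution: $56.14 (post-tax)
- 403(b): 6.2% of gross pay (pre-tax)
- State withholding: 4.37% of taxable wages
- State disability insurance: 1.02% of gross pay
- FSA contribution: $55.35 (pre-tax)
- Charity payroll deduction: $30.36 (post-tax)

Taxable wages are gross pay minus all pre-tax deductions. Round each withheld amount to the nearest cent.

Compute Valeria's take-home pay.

Regular pay: 40 × $26.20 = $1,048.00
Overtime pay: 6 × $26.20 × 2 = $314.40
Gross pay = $1,048.00 + $314.40 = $1,362.40
FSA contribution: $55.35
403(b): $1,362.40 × 0.062 = $84.47
Pre-tax total = $55.35 + $84.47 = $139.82
Taxable wages = $1,362.40 − $139.82 = $1,222.58
State withholding: $1,222.58 × 0.0437 = $53.43
Local income tax: $1,222.58 × 0.0071 = $8.68
Paid family leave insurance: $1,362.40 × 0.007 = $9.54
State disability insurance: $1,362.40 × 0.0102 = $13.90
Charity payroll deduction: $30.36
Roth 401(k) contribution: $56.14
Total deductions = $55.35 + $84.47 + $53.43 + $8.68 + $9.54 + $13.90 + $30.36 + $56.14 = $311.87
Net pay = $1,362.40 − $311.87 = $1,050.53

$1,050.53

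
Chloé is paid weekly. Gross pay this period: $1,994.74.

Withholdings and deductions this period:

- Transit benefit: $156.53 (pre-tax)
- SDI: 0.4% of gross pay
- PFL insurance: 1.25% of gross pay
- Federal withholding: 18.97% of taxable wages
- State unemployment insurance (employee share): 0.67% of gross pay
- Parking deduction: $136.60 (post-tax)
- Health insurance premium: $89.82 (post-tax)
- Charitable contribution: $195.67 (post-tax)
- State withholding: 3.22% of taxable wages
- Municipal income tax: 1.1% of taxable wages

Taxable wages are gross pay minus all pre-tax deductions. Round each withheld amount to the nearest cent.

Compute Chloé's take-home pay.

Transit benefit: $156.53
Taxable wages = $1,994.74 − $156.53 = $1,838.21
Federal withholding: $1,838.21 × 0.1897 = $348.71
State withholding: $1,838.21 × 0.0322 = $59.19
Municipal income tax: $1,838.21 × 0.011 = $20.22
PFL insurance: $1,994.74 × 0.0125 = $24.93
SDI: $1,994.74 × 0.004 = $7.98
State unemployment insurance (employee share): $1,994.74 × 0.0067 = $13.36
Health insurance premium: $89.82
Charitable contribution: $195.67
Parking deduction: $136.60
Total deductions = $156.53 + $348.71 + $59.19 + $20.22 + $24.93 + $7.98 + $13.36 + $89.82 + $195.67 + $136.60 = $1,053.01
Net pay = $1,994.74 − $1,053.01 = $941.73

$941.73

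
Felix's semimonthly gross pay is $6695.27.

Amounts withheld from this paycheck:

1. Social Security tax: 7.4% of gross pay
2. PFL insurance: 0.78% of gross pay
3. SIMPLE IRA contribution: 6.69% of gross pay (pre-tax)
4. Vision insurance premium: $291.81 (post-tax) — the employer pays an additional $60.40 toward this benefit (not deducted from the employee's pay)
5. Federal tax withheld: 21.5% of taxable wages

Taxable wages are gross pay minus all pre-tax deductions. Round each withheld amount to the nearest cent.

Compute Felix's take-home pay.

$4064.70

SIMPLE IRA contribution: $6695.27 × 0.0669 = $447.91
Taxable wages = $6695.27 − $447.91 = $6247.36
Federal tax withheld: $6247.36 × 0.215 = $1343.18
PFL insurance: $6695.27 × 0.0078 = $52.22
Social Security tax: $6695.27 × 0.074 = $495.45
Vision insurance premium: $291.81
(Employer's $60.40 toward vision insurance premium is not withheld from the employee.)
Total deductions = $447.91 + $1343.18 + $52.22 + $495.45 + $291.81 = $2630.57
Net pay = $6695.27 − $2630.57 = $4064.70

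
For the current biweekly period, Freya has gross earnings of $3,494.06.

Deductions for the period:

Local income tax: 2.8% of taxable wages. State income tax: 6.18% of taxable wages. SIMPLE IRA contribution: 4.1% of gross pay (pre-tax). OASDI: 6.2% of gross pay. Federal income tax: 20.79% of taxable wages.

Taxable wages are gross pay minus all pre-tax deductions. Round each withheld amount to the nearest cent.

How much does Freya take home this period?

SIMPLE IRA contribution: $3,494.06 × 0.041 = $143.26
Taxable wages = $3,494.06 − $143.26 = $3,350.80
State income tax: $3,350.80 × 0.0618 = $207.08
Federal income tax: $3,350.80 × 0.2079 = $696.63
Local income tax: $3,350.80 × 0.028 = $93.82
OASDI: $3,494.06 × 0.062 = $216.63
Total deductions = $143.26 + $207.08 + $696.63 + $93.82 + $216.63 = $1,357.42
Net pay = $3,494.06 − $1,357.42 = $2,136.64

$2,136.64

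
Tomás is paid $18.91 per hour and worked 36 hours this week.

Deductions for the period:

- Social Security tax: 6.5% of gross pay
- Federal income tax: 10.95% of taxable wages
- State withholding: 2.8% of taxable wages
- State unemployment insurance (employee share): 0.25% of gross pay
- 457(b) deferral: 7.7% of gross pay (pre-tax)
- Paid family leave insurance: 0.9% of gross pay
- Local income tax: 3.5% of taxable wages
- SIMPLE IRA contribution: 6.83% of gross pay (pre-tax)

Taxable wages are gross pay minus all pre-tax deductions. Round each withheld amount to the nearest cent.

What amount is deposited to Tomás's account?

$429.40

Gross pay: 36 × $18.91 = $680.76
SIMPLE IRA contribution: $680.76 × 0.0683 = $46.50
457(b) deferral: $680.76 × 0.077 = $52.42
Pre-tax total = $46.50 + $52.42 = $98.92
Taxable wages = $680.76 − $98.92 = $581.84
Federal income tax: $581.84 × 0.1095 = $63.71
State withholding: $581.84 × 0.028 = $16.29
Local income tax: $581.84 × 0.035 = $20.36
State unemployment insurance (employee share): $680.76 × 0.0025 = $1.70
Social Security tax: $680.76 × 0.065 = $44.25
Paid family leave insurance: $680.76 × 0.009 = $6.13
Total deductions = $46.50 + $52.42 + $63.71 + $16.29 + $20.36 + $1.70 + $44.25 + $6.13 = $251.36
Net pay = $680.76 − $251.36 = $429.40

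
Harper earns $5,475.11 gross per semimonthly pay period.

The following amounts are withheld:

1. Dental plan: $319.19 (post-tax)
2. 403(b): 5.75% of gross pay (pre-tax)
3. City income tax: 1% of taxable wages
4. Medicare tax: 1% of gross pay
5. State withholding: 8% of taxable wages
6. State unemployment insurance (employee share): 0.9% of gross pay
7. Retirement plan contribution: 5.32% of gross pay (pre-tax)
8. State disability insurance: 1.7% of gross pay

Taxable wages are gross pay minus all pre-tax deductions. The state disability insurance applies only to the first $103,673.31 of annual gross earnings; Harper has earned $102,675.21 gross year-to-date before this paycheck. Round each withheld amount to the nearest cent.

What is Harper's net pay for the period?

$3,990.61

403(b): $5,475.11 × 0.0575 = $314.82
Retirement plan contribution: $5,475.11 × 0.0532 = $291.28
Pre-tax total = $314.82 + $291.28 = $606.10
Taxable wages = $5,475.11 − $606.10 = $4,869.01
State withholding: $4,869.01 × 0.08 = $389.52
City income tax: $4,869.01 × 0.01 = $48.69
State unemployment insurance (employee share): $5,475.11 × 0.009 = $49.28
State disability insurance: only $103,673.31 − $102,675.21 = $998.10 of this check is subject → $998.10 × 0.017 = $16.97
Medicare tax: $5,475.11 × 0.01 = $54.75
Dental plan: $319.19
Total deductions = $314.82 + $291.28 + $389.52 + $48.69 + $49.28 + $16.97 + $54.75 + $319.19 = $1,484.50
Net pay = $5,475.11 − $1,484.50 = $3,990.61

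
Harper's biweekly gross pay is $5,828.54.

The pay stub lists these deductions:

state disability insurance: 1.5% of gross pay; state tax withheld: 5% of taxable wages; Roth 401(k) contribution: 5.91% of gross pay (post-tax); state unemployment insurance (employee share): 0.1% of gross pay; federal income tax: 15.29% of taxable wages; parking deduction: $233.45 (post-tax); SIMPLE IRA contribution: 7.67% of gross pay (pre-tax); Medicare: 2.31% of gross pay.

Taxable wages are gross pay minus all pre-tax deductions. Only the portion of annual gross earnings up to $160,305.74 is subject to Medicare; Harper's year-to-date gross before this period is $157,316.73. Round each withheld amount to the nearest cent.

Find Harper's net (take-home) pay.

$3,549.36

SIMPLE IRA contribution: $5,828.54 × 0.0767 = $447.05
Taxable wages = $5,828.54 − $447.05 = $5,381.49
State tax withheld: $5,381.49 × 0.05 = $269.07
Federal income tax: $5,381.49 × 0.1529 = $822.83
State disability insurance: $5,828.54 × 0.015 = $87.43
State unemployment insurance (employee share): $5,828.54 × 0.001 = $5.83
Medicare: only $160,305.74 − $157,316.73 = $2,989.01 of this check is subject → $2,989.01 × 0.0231 = $69.05
Parking deduction: $233.45
Roth 401(k) contribution: $5,828.54 × 0.0591 = $344.47
Total deductions = $447.05 + $269.07 + $822.83 + $87.43 + $5.83 + $69.05 + $233.45 + $344.47 = $2,279.18
Net pay = $5,828.54 − $2,279.18 = $3,549.36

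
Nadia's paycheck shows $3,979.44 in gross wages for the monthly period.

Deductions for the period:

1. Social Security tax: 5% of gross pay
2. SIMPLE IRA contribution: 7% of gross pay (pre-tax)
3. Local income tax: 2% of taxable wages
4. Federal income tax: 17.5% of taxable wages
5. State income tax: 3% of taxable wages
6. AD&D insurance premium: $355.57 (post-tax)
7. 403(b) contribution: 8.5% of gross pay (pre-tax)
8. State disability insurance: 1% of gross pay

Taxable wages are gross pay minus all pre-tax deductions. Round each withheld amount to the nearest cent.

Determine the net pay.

$2,011.71

SIMPLE IRA contribution: $3,979.44 × 0.07 = $278.56
403(b) contribution: $3,979.44 × 0.085 = $338.25
Pre-tax total = $278.56 + $338.25 = $616.81
Taxable wages = $3,979.44 − $616.81 = $3,362.63
State income tax: $3,362.63 × 0.03 = $100.88
Local income tax: $3,362.63 × 0.02 = $67.25
Federal income tax: $3,362.63 × 0.175 = $588.46
Social Security tax: $3,979.44 × 0.05 = $198.97
State disability insurance: $3,979.44 × 0.01 = $39.79
AD&D insurance premium: $355.57
Total deductions = $278.56 + $338.25 + $100.88 + $67.25 + $588.46 + $198.97 + $39.79 + $355.57 = $1,967.73
Net pay = $3,979.44 − $1,967.73 = $2,011.71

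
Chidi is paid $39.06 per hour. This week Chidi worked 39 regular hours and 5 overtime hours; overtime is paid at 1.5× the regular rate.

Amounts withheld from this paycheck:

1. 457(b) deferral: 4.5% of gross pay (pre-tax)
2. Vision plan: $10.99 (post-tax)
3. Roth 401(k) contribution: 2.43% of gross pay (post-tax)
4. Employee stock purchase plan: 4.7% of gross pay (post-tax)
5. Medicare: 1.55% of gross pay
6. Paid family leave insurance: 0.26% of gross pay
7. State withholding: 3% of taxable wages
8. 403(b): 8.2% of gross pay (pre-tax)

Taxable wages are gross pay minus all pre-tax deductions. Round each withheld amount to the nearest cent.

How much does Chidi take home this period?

$1,364.68

Regular pay: 39 × $39.06 = $1,523.34
Overtime pay: 5 × $39.06 × 1.5 = $292.95
Gross pay = $1,523.34 + $292.95 = $1,816.29
457(b) deferral: $1,816.29 × 0.045 = $81.73
403(b): $1,816.29 × 0.082 = $148.94
Pre-tax total = $81.73 + $148.94 = $230.67
Taxable wages = $1,816.29 − $230.67 = $1,585.62
State withholding: $1,585.62 × 0.03 = $47.57
Medicare: $1,816.29 × 0.0155 = $28.15
Paid family leave insurance: $1,816.29 × 0.0026 = $4.72
Roth 401(k) contribution: $1,816.29 × 0.0243 = $44.14
Vision plan: $10.99
Employee stock purchase plan: $1,816.29 × 0.047 = $85.37
Total deductions = $81.73 + $148.94 + $47.57 + $28.15 + $4.72 + $44.14 + $10.99 + $85.37 = $451.61
Net pay = $1,816.29 − $451.61 = $1,364.68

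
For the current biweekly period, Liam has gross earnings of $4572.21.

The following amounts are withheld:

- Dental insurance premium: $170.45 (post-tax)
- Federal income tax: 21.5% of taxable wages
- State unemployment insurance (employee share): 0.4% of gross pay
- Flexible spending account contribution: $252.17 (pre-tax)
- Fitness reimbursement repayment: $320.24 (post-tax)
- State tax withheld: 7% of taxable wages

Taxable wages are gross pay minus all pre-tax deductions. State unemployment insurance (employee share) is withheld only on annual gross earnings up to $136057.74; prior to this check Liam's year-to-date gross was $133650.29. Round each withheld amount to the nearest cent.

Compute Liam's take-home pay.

$2588.51

Flexible spending account contribution: $252.17
Taxable wages = $4572.21 − $252.17 = $4320.04
Federal income tax: $4320.04 × 0.215 = $928.81
State tax withheld: $4320.04 × 0.07 = $302.40
State unemployment insurance (employee share): only $136057.74 − $133650.29 = $2407.45 of this check is subject → $2407.45 × 0.004 = $9.63
Fitness reimbursement repayment: $320.24
Dental insurance premium: $170.45
Total deductions = $252.17 + $928.81 + $302.40 + $9.63 + $320.24 + $170.45 = $1983.70
Net pay = $4572.21 − $1983.70 = $2588.51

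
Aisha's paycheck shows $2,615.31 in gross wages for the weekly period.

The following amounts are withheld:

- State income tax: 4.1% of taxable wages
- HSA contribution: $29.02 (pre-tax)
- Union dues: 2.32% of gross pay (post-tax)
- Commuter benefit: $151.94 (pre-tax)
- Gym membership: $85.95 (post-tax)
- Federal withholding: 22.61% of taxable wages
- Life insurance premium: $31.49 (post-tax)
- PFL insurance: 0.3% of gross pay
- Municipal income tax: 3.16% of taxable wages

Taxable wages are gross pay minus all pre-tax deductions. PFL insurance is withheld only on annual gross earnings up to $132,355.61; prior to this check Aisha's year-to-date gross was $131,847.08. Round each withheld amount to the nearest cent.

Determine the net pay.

Commuter benefit: $151.94
HSA contribution: $29.02
Pre-tax total = $151.94 + $29.02 = $180.96
Taxable wages = $2,615.31 − $180.96 = $2,434.35
Federal withholding: $2,434.35 × 0.2261 = $550.41
Municipal income tax: $2,434.35 × 0.0316 = $76.93
State income tax: $2,434.35 × 0.041 = $99.81
PFL insurance: only $132,355.61 − $131,847.08 = $508.53 of this check is subject → $508.53 × 0.003 = $1.53
Life insurance premium: $31.49
Union dues: $2,615.31 × 0.0232 = $60.68
Gym membership: $85.95
Total deductions = $151.94 + $29.02 + $550.41 + $76.93 + $99.81 + $1.53 + $31.49 + $60.68 + $85.95 = $1,087.76
Net pay = $2,615.31 − $1,087.76 = $1,527.55

$1,527.55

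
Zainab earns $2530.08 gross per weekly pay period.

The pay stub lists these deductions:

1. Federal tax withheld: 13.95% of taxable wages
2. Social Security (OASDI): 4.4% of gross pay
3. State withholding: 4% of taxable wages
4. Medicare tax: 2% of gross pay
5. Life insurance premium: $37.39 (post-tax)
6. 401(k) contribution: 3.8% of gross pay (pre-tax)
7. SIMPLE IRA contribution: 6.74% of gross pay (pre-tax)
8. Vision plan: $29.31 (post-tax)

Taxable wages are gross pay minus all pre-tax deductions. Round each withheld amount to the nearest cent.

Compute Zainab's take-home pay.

SIMPLE IRA contribution: $2530.08 × 0.0674 = $170.53
401(k) contribution: $2530.08 × 0.038 = $96.14
Pre-tax total = $170.53 + $96.14 = $266.67
Taxable wages = $2530.08 − $266.67 = $2263.41
State withholding: $2263.41 × 0.04 = $90.54
Federal tax withheld: $2263.41 × 0.1395 = $315.75
Medicare tax: $2530.08 × 0.02 = $50.60
Social Security (OASDI): $2530.08 × 0.044 = $111.32
Vision plan: $29.31
Life insurance premium: $37.39
Total deductions = $170.53 + $96.14 + $90.54 + $315.75 + $50.60 + $111.32 + $29.31 + $37.39 = $901.58
Net pay = $2530.08 − $901.58 = $1628.50

$1628.50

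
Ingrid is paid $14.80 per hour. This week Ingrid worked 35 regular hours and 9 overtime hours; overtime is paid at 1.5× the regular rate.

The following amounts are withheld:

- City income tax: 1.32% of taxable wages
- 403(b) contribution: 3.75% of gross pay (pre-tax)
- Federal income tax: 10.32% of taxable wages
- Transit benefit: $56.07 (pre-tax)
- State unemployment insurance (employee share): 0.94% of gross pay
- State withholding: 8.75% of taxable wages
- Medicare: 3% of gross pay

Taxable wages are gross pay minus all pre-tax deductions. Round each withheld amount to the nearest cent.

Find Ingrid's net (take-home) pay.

Regular pay: 35 × $14.80 = $518.00
Overtime pay: 9 × $14.80 × 1.5 = $199.80
Gross pay = $518.00 + $199.80 = $717.80
403(b) contribution: $717.80 × 0.0375 = $26.92
Transit benefit: $56.07
Pre-tax total = $26.92 + $56.07 = $82.99
Taxable wages = $717.80 − $82.99 = $634.81
City income tax: $634.81 × 0.0132 = $8.38
Federal income tax: $634.81 × 0.1032 = $65.51
State withholding: $634.81 × 0.0875 = $55.55
State unemployment insurance (employee share): $717.80 × 0.0094 = $6.75
Medicare: $717.80 × 0.03 = $21.53
Total deductions = $26.92 + $56.07 + $8.38 + $65.51 + $55.55 + $6.75 + $21.53 = $240.71
Net pay = $717.80 − $240.71 = $477.09

$477.09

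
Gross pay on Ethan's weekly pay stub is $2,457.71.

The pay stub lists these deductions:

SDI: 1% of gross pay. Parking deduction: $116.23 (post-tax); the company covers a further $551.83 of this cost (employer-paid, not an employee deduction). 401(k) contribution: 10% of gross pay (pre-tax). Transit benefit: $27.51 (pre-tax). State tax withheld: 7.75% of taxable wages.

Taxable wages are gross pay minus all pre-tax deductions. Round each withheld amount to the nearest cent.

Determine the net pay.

$1,874.33

Transit benefit: $27.51
401(k) contribution: $2,457.71 × 0.1 = $245.77
Pre-tax total = $27.51 + $245.77 = $273.28
Taxable wages = $2,457.71 − $273.28 = $2,184.43
State tax withheld: $2,184.43 × 0.0775 = $169.29
SDI: $2,457.71 × 0.01 = $24.58
Parking deduction: $116.23
(Employer's $551.83 toward parking deduction is not withheld from the employee.)
Total deductions = $27.51 + $245.77 + $169.29 + $24.58 + $116.23 = $583.38
Net pay = $2,457.71 − $583.38 = $1,874.33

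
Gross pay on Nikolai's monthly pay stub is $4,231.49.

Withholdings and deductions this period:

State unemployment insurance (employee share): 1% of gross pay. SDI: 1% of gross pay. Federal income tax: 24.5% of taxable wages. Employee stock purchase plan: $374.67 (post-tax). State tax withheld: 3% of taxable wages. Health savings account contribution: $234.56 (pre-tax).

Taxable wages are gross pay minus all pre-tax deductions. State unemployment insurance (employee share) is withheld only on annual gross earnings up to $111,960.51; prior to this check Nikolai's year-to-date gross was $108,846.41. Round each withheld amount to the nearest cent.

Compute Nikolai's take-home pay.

Health savings account contribution: $234.56
Taxable wages = $4,231.49 − $234.56 = $3,996.93
State tax withheld: $3,996.93 × 0.03 = $119.91
Federal income tax: $3,996.93 × 0.245 = $979.25
State unemployment insurance (employee share): only $111,960.51 − $108,846.41 = $3,114.10 of this check is subject → $3,114.10 × 0.01 = $31.14
SDI: $4,231.49 × 0.01 = $42.31
Employee stock purchase plan: $374.67
Total deductions = $234.56 + $119.91 + $979.25 + $31.14 + $42.31 + $374.67 = $1,781.84
Net pay = $4,231.49 − $1,781.84 = $2,449.65

$2,449.65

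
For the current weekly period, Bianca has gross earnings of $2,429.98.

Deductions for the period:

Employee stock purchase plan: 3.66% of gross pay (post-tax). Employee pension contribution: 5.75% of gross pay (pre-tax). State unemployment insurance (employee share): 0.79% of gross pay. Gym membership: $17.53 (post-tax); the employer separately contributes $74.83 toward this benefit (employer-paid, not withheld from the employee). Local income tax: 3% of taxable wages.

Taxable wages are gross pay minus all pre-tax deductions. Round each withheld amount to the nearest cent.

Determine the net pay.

Employee pension contribution: $2,429.98 × 0.0575 = $139.72
Taxable wages = $2,429.98 − $139.72 = $2,290.26
Local income tax: $2,290.26 × 0.03 = $68.71
State unemployment insurance (employee share): $2,429.98 × 0.0079 = $19.20
Employee stock purchase plan: $2,429.98 × 0.0366 = $88.94
Gym membership: $17.53
(Employer's $74.83 toward gym membership is not withheld from the employee.)
Total deductions = $139.72 + $68.71 + $19.20 + $88.94 + $17.53 = $334.10
Net pay = $2,429.98 − $334.10 = $2,095.88

$2,095.88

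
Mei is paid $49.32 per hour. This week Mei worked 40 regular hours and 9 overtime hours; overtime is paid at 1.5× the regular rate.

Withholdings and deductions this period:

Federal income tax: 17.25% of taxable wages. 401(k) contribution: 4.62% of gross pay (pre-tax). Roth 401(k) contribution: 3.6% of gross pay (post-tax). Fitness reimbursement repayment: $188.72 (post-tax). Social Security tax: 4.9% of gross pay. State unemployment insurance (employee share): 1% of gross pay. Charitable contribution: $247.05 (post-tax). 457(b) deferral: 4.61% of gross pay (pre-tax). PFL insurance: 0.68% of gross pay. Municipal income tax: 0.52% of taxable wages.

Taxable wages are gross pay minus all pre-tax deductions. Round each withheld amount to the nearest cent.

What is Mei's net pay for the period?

$1,265.10

Regular pay: 40 × $49.32 = $1,972.80
Overtime pay: 9 × $49.32 × 1.5 = $665.82
Gross pay = $1,972.80 + $665.82 = $2,638.62
457(b) deferral: $2,638.62 × 0.0461 = $121.64
401(k) contribution: $2,638.62 × 0.0462 = $121.90
Pre-tax total = $121.64 + $121.90 = $243.54
Taxable wages = $2,638.62 − $243.54 = $2,395.08
Federal income tax: $2,395.08 × 0.1725 = $413.15
Municipal income tax: $2,395.08 × 0.0052 = $12.45
State unemployment insurance (employee share): $2,638.62 × 0.01 = $26.39
Social Security tax: $2,638.62 × 0.049 = $129.29
PFL insurance: $2,638.62 × 0.0068 = $17.94
Charitable contribution: $247.05
Roth 401(k) contribution: $2,638.62 × 0.036 = $94.99
Fitness reimbursement repayment: $188.72
Total deductions = $121.64 + $121.90 + $413.15 + $12.45 + $26.39 + $129.29 + $17.94 + $247.05 + $94.99 + $188.72 = $1,373.52
Net pay = $2,638.62 − $1,373.52 = $1,265.10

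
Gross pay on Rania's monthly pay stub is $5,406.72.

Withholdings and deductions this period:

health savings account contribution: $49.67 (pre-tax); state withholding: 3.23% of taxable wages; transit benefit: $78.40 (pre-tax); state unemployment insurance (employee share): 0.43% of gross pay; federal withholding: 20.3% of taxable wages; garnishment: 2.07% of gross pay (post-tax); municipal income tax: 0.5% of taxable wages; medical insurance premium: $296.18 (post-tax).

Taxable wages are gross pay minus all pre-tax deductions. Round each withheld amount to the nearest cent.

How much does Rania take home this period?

$3,578.84

Transit benefit: $78.40
Health savings account contribution: $49.67
Pre-tax total = $78.40 + $49.67 = $128.07
Taxable wages = $5,406.72 − $128.07 = $5,278.65
Municipal income tax: $5,278.65 × 0.005 = $26.39
Federal withholding: $5,278.65 × 0.203 = $1,071.57
State withholding: $5,278.65 × 0.0323 = $170.50
State unemployment insurance (employee share): $5,406.72 × 0.0043 = $23.25
Garnishment: $5,406.72 × 0.0207 = $111.92
Medical insurance premium: $296.18
Total deductions = $78.40 + $49.67 + $26.39 + $1,071.57 + $170.50 + $23.25 + $111.92 + $296.18 = $1,827.88
Net pay = $5,406.72 − $1,827.88 = $3,578.84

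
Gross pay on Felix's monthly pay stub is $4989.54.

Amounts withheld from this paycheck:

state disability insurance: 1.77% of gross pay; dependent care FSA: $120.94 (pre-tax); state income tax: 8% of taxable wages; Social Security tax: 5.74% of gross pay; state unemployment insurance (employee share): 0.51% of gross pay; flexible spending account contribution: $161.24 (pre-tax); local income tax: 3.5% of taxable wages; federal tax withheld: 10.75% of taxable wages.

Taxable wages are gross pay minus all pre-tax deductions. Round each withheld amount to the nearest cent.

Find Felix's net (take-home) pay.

$3259.81

Flexible spending account contribution: $161.24
Dependent care FSA: $120.94
Pre-tax total = $161.24 + $120.94 = $282.18
Taxable wages = $4989.54 − $282.18 = $4707.36
Federal tax withheld: $4707.36 × 0.1075 = $506.04
Local income tax: $4707.36 × 0.035 = $164.76
State income tax: $4707.36 × 0.08 = $376.59
Social Security tax: $4989.54 × 0.0574 = $286.40
State disability insurance: $4989.54 × 0.0177 = $88.31
State unemployment insurance (employee share): $4989.54 × 0.0051 = $25.45
Total deductions = $161.24 + $120.94 + $506.04 + $164.76 + $376.59 + $286.40 + $88.31 + $25.45 = $1729.73
Net pay = $4989.54 − $1729.73 = $3259.81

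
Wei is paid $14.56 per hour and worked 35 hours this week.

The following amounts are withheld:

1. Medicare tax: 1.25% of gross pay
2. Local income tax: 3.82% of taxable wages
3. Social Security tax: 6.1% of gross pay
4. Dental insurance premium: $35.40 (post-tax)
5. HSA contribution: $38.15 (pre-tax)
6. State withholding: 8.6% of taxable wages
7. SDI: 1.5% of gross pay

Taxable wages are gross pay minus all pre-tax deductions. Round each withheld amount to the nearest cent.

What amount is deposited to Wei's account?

Gross pay: 35 × $14.56 = $509.60
HSA contribution: $38.15
Taxable wages = $509.60 − $38.15 = $471.45
Local income tax: $471.45 × 0.0382 = $18.01
State withholding: $471.45 × 0.086 = $40.54
SDI: $509.60 × 0.015 = $7.64
Medicare tax: $509.60 × 0.0125 = $6.37
Social Security tax: $509.60 × 0.061 = $31.09
Dental insurance premium: $35.40
Total deductions = $38.15 + $18.01 + $40.54 + $7.64 + $6.37 + $31.09 + $35.40 = $177.20
Net pay = $509.60 − $177.20 = $332.40

$332.40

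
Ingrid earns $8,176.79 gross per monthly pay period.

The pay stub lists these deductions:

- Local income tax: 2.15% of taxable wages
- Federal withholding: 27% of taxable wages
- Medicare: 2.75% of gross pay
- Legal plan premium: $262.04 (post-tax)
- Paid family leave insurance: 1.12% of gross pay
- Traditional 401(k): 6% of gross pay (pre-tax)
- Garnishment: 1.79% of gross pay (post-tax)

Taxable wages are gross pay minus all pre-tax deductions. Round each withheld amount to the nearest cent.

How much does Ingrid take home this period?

Traditional 401(k): $8,176.79 × 0.06 = $490.61
Taxable wages = $8,176.79 − $490.61 = $7,686.18
Local income tax: $7,686.18 × 0.0215 = $165.25
Federal withholding: $7,686.18 × 0.27 = $2,075.27
Medicare: $8,176.79 × 0.0275 = $224.86
Paid family leave insurance: $8,176.79 × 0.0112 = $91.58
Garnishment: $8,176.79 × 0.0179 = $146.36
Legal plan premium: $262.04
Total deductions = $490.61 + $165.25 + $2,075.27 + $224.86 + $91.58 + $146.36 + $262.04 = $3,455.97
Net pay = $8,176.79 − $3,455.97 = $4,720.82

$4,720.82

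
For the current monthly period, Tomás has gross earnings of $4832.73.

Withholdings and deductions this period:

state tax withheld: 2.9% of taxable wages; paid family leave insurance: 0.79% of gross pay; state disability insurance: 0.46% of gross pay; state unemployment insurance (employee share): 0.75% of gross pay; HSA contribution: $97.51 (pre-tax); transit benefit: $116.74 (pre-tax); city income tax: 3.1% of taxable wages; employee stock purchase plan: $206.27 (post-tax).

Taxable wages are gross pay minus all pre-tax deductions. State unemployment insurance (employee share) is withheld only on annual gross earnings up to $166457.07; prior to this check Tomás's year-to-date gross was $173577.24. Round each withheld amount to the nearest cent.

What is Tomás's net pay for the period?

$4074.69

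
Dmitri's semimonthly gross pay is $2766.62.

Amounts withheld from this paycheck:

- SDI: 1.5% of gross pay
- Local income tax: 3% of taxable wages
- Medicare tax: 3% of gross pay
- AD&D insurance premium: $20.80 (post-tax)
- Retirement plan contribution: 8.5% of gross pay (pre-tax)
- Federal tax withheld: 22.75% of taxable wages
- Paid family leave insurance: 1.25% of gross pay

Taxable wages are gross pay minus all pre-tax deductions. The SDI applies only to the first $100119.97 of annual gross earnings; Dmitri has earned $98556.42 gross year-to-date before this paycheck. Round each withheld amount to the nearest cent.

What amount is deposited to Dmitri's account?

Retirement plan contribution: $2766.62 × 0.085 = $235.16
Taxable wages = $2766.62 − $235.16 = $2531.46
Federal tax withheld: $2531.46 × 0.2275 = $575.91
Local income tax: $2531.46 × 0.03 = $75.94
Paid family leave insurance: $2766.62 × 0.0125 = $34.58
SDI: only $100119.97 − $98556.42 = $1563.55 of this check is subject → $1563.55 × 0.015 = $23.45
Medicare tax: $2766.62 × 0.03 = $83.00
AD&D insurance premium: $20.80
Total deductions = $235.16 + $575.91 + $75.94 + $34.58 + $23.45 + $83.00 + $20.80 = $1048.84
Net pay = $2766.62 − $1048.84 = $1717.78

$1717.78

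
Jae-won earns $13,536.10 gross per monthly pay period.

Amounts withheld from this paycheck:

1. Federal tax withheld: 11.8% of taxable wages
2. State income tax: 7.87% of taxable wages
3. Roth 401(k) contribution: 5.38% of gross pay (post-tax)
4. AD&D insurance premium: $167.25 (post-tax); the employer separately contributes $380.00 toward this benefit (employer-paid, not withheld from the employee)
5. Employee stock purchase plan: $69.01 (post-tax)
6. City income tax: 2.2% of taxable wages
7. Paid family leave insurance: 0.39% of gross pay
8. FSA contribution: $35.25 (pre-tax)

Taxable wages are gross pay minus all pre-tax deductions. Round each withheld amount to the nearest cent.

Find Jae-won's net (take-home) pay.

$9,530.92

FSA contribution: $35.25
Taxable wages = $13,536.10 − $35.25 = $13,500.85
Federal tax withheld: $13,500.85 × 0.118 = $1,593.10
City income tax: $13,500.85 × 0.022 = $297.02
State income tax: $13,500.85 × 0.0787 = $1,062.52
Paid family leave insurance: $13,536.10 × 0.0039 = $52.79
Employee stock purchase plan: $69.01
AD&D insurance premium: $167.25
Roth 401(k) contribution: $13,536.10 × 0.0538 = $728.24
(Employer's $380.00 toward AD&D insurance premium is not withheld from the employee.)
Total deductions = $35.25 + $1,593.10 + $297.02 + $1,062.52 + $52.79 + $69.01 + $167.25 + $728.24 = $4,005.18
Net pay = $13,536.10 − $4,005.18 = $9,530.92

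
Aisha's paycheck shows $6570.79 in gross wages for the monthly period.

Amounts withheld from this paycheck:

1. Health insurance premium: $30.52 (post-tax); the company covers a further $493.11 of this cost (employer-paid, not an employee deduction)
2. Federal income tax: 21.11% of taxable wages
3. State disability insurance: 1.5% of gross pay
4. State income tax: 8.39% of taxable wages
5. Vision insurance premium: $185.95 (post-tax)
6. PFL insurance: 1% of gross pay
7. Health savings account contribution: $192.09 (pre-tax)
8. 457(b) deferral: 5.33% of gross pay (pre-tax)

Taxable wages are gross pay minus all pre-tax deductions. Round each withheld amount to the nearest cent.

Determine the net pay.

457(b) deferral: $6570.79 × 0.0533 = $350.22
Health savings account contribution: $192.09
Pre-tax total = $350.22 + $192.09 = $542.31
Taxable wages = $6570.79 − $542.31 = $6028.48
State income tax: $6028.48 × 0.0839 = $505.79
Federal income tax: $6028.48 × 0.2111 = $1272.61
State disability insurance: $6570.79 × 0.015 = $98.56
PFL insurance: $6570.79 × 0.01 = $65.71
Vision insurance premium: $185.95
Health insurance premium: $30.52
(Employer's $493.11 toward health insurance premium is not withheld from the employee.)
Total deductions = $350.22 + $192.09 + $505.79 + $1272.61 + $98.56 + $65.71 + $185.95 + $30.52 = $2701.45
Net pay = $6570.79 − $2701.45 = $3869.34

$3869.34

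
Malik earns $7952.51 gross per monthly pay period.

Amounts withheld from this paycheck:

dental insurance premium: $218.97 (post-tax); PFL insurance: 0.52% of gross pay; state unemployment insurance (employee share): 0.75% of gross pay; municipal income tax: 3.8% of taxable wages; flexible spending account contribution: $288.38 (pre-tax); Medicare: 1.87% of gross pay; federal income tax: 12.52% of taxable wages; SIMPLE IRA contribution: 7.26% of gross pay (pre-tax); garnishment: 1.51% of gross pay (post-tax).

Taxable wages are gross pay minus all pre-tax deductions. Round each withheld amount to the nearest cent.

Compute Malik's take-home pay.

$5341.47

Flexible spending account contribution: $288.38
SIMPLE IRA contribution: $7952.51 × 0.0726 = $577.35
Pre-tax total = $288.38 + $577.35 = $865.73
Taxable wages = $7952.51 − $865.73 = $7086.78
Municipal income tax: $7086.78 × 0.038 = $269.30
Federal income tax: $7086.78 × 0.1252 = $887.26
State unemployment insurance (employee share): $7952.51 × 0.0075 = $59.64
PFL insurance: $7952.51 × 0.0052 = $41.35
Medicare: $7952.51 × 0.0187 = $148.71
Garnishment: $7952.51 × 0.0151 = $120.08
Dental insurance premium: $218.97
Total deductions = $288.38 + $577.35 + $269.30 + $887.26 + $59.64 + $41.35 + $148.71 + $120.08 + $218.97 = $2611.04
Net pay = $7952.51 − $2611.04 = $5341.47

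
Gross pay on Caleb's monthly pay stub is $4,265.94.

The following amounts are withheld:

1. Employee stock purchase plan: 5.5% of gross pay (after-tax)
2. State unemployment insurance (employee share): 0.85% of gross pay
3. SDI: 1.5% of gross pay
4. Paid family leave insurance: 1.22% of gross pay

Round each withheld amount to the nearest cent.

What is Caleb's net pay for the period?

$3,879.02

SDI: $4,265.94 × 0.015 = $63.99
State unemployment insurance (employee share): $4,265.94 × 0.0085 = $36.26
Paid family leave insurance: $4,265.94 × 0.0122 = $52.04
Employee stock purchase plan: $4,265.94 × 0.055 = $234.63
Total deductions = $63.99 + $36.26 + $52.04 + $234.63 = $386.92
Net pay = $4,265.94 − $386.92 = $3,879.02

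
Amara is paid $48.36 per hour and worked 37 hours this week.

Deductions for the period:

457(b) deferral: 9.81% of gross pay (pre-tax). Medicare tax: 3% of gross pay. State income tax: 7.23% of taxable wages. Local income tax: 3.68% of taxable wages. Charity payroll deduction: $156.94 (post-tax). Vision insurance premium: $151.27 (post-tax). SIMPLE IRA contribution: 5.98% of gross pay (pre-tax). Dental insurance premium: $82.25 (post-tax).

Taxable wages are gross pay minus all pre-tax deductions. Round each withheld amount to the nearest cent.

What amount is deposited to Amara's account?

$898.26

Gross pay: 37 × $48.36 = $1,789.32
457(b) deferral: $1,789.32 × 0.0981 = $175.53
SIMPLE IRA contribution: $1,789.32 × 0.0598 = $107.00
Pre-tax total = $175.53 + $107.00 = $282.53
Taxable wages = $1,789.32 − $282.53 = $1,506.79
State income tax: $1,506.79 × 0.0723 = $108.94
Local income tax: $1,506.79 × 0.0368 = $55.45
Medicare tax: $1,789.32 × 0.03 = $53.68
Vision insurance premium: $151.27
Dental insurance premium: $82.25
Charity payroll deduction: $156.94
Total deductions = $175.53 + $107.00 + $108.94 + $55.45 + $53.68 + $151.27 + $82.25 + $156.94 = $891.06
Net pay = $1,789.32 − $891.06 = $898.26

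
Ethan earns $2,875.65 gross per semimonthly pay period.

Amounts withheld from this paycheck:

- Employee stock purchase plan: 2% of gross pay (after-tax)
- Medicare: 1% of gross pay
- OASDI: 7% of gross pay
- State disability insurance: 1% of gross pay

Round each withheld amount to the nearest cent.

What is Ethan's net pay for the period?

Medicare: $2,875.65 × 0.01 = $28.76
OASDI: $2,875.65 × 0.07 = $201.30
State disability insurance: $2,875.65 × 0.01 = $28.76
Employee stock purchase plan: $2,875.65 × 0.02 = $57.51
Total deductions = $28.76 + $201.30 + $28.76 + $57.51 = $316.33
Net pay = $2,875.65 − $316.33 = $2,559.32

$2,559.32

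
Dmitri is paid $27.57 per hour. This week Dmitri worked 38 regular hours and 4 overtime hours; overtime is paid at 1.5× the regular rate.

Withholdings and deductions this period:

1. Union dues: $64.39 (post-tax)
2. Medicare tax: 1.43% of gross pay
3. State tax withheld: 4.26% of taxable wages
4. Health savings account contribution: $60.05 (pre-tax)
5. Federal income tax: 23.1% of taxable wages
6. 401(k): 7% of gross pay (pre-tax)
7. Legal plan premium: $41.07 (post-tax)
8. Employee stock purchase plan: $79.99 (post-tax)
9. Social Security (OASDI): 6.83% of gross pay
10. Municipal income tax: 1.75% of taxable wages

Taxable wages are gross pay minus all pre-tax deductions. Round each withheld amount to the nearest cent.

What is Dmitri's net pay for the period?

$471.54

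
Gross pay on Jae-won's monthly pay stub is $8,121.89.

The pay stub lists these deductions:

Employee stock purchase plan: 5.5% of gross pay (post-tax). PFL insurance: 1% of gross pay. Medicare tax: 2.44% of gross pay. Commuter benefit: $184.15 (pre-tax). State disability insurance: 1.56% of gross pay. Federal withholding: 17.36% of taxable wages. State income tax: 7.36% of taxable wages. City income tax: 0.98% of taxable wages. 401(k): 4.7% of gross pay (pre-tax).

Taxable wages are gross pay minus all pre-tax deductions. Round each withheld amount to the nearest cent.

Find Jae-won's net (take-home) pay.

$4,761.33

Commuter benefit: $184.15
401(k): $8,121.89 × 0.047 = $381.73
Pre-tax total = $184.15 + $381.73 = $565.88
Taxable wages = $8,121.89 − $565.88 = $7,556.01
City income tax: $7,556.01 × 0.0098 = $74.05
State income tax: $7,556.01 × 0.0736 = $556.12
Federal withholding: $7,556.01 × 0.1736 = $1,311.72
PFL insurance: $8,121.89 × 0.01 = $81.22
Medicare tax: $8,121.89 × 0.0244 = $198.17
State disability insurance: $8,121.89 × 0.0156 = $126.70
Employee stock purchase plan: $8,121.89 × 0.055 = $446.70
Total deductions = $184.15 + $381.73 + $74.05 + $556.12 + $1,311.72 + $81.22 + $198.17 + $126.70 + $446.70 = $3,360.56
Net pay = $8,121.89 − $3,360.56 = $4,761.33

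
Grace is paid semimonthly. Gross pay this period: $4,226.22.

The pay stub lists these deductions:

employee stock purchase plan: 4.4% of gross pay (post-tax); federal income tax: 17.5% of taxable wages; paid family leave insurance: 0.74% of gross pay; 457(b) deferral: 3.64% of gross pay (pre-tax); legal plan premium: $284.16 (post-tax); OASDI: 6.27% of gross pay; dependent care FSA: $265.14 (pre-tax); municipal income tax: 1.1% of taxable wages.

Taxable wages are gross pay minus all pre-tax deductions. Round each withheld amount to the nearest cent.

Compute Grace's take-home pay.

Dependent care FSA: $265.14
457(b) deferral: $4,226.22 × 0.0364 = $153.83
Pre-tax total = $265.14 + $153.83 = $418.97
Taxable wages = $4,226.22 − $418.97 = $3,807.25
Municipal income tax: $3,807.25 × 0.011 = $41.88
Federal income tax: $3,807.25 × 0.175 = $666.27
Paid family leave insurance: $4,226.22 × 0.0074 = $31.27
OASDI: $4,226.22 × 0.0627 = $264.98
Legal plan premium: $284.16
Employee stock purchase plan: $4,226.22 × 0.044 = $185.95
Total deductions = $265.14 + $153.83 + $41.88 + $666.27 + $31.27 + $264.98 + $284.16 + $185.95 = $1,893.48
Net pay = $4,226.22 − $1,893.48 = $2,332.74

$2,332.74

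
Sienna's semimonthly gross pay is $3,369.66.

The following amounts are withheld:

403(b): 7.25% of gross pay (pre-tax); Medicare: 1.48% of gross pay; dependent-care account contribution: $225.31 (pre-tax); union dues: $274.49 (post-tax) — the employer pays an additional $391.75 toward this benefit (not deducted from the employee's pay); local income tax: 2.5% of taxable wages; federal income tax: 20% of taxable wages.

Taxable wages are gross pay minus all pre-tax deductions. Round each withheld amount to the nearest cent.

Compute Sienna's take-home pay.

Dependent-care account contribution: $225.31
403(b): $3,369.66 × 0.0725 = $244.30
Pre-tax total = $225.31 + $244.30 = $469.61
Taxable wages = $3,369.66 − $469.61 = $2,900.05
Local income tax: $2,900.05 × 0.025 = $72.50
Federal income tax: $2,900.05 × 0.2 = $580.01
Medicare: $3,369.66 × 0.0148 = $49.87
Union dues: $274.49
(Employer's $391.75 toward union dues is not withheld from the employee.)
Total deductions = $225.31 + $244.30 + $72.50 + $580.01 + $49.87 + $274.49 = $1,446.48
Net pay = $3,369.66 − $1,446.48 = $1,923.18

$1,923.18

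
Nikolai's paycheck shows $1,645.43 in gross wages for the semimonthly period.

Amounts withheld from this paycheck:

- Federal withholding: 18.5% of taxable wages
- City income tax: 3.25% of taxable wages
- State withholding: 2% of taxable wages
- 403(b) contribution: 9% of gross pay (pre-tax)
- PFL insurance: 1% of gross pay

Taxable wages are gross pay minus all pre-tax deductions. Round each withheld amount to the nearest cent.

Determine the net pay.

403(b) contribution: $1,645.43 × 0.09 = $148.09
Taxable wages = $1,645.43 − $148.09 = $1,497.34
Federal withholding: $1,497.34 × 0.185 = $277.01
City income tax: $1,497.34 × 0.0325 = $48.66
State withholding: $1,497.34 × 0.02 = $29.95
PFL insurance: $1,645.43 × 0.01 = $16.45
Total deductions = $148.09 + $277.01 + $48.66 + $29.95 + $16.45 = $520.16
Net pay = $1,645.43 − $520.16 = $1,125.27

$1,125.27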